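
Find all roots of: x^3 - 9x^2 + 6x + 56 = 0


Let p(x) = x^3 - 9x^2 + 6x + 56. By the rational root theorem (leading coefficient 1), any rational root is an integer divisor of 56: try ±1, ±2, ... in turn.
Test x = 1: value = 54 ≠ 0.
Test x = -1: value = 40 ≠ 0.
Test x = 2: value = 40 ≠ 0.
Test x = -2: value = 0 ✓, so (x + 2) is a factor.
Synthetic division by (x + 2): bring down 1; 1(-2) - 9 = -11; (-11)(-2) + 6 = 28; 28(-2) + 56 = 0 → quotient x^2 - 11x + 28, remainder 0.
Solve the quadratic x^2 - 11x + 28 = 0: discriminant = (-11)^2 - 4(1)(28) = 121 - 112 = 9.
sqrt(9) = 3, so x = (11 ± 3)/2: x = 7 or x = 4.
Collecting all roots found:

x = -2, x = 4, x = 7


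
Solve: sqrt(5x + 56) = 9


Square both sides: 5x + 56 = 9^2 = 81
5x = 81 - 56 = 25
x = 5
Check: sqrt(5*5 + 56) = sqrt(81) = 9 ✓

x = 5


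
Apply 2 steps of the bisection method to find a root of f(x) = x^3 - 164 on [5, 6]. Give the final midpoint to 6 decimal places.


f(x) = x^3 - 164
f(5) = -39 < 0
f(6) = 52 > 0

Step 1: midpoint = (5.000000 + 6.000000)/2 = 5.500000
  f(5.500000) = 2.375000
  f(mid) > 0, so root is in [5.000000, 5.500000]

Step 2: midpoint = (5.000000 + 5.500000)/2 = 5.250000
  f(5.250000) = -19.296875
  f(mid) < 0, so root is in [5.250000, 5.500000]

midpoint = 5.250000


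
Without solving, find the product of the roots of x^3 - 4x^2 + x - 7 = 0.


By Vieta's formulas for x^3 + bx^2 + cx + d = 0:
  r1 + r2 + r3 = -b/a = 4
  r1*r2 + r1*r3 + r2*r3 = c/a = 1
  r1*r2*r3 = -d/a = 7


Product = 7


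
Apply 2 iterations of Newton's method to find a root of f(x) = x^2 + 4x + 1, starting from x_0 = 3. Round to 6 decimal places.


Newton's method: x_(n+1) = x_n - f(x_n)/f'(x_n)
f(x) = x^2 + 4x + 1
f'(x) = 2x + 4

Iteration 1:
  f(3.000000) = 22.000000
  f'(3.000000) = 10.000000
  x_1 = 3.000000 - (22.000000)/(10.000000) = 0.800000

Iteration 2:
  f(0.800000) = 4.840000
  f'(0.800000) = 5.600000
  x_2 = 0.800000 - (4.840000)/(5.600000) = -0.064286

x_2 = -0.064286


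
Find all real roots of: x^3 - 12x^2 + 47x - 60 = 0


Let p(x) = x^3 - 12x^2 + 47x - 60. By the rational root theorem (leading coefficient 1), any rational root is an integer divisor of 60: try ±1, ±2, ... in turn.
Test x = 1: value = -24 ≠ 0.
Test x = -1: value = -120 ≠ 0.
Test x = 2: value = -6 ≠ 0.
Test x = -2: value = -210 ≠ 0.
Test x = 3: value = 0 ✓, so (x - 3) is a factor.
Synthetic division by (x - 3): bring down 1; 1(3) - 12 = -9; (-9)(3) + 47 = 20; 20(3) - 60 = 0 → quotient x^2 - 9x + 20, remainder 0.
Solve the quadratic x^2 - 9x + 20 = 0: discriminant = (-9)^2 - 4(1)(20) = 81 - 80 = 1.
sqrt(1) = 1, so x = (9 ± 1)/2: x = 5 or x = 4.

x = 3, x = 4, x = 5


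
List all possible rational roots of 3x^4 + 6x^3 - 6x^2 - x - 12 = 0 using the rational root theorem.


Rational root theorem: possible roots are ±p/q where:
  p divides the constant term (-12): p ∈ {1, 2, 3, 4, 6, 12}
  q divides the leading coefficient (3): q ∈ {1, 3}

All possible rational roots: -12, -6, -4, -3, -2, -4/3, -1, -2/3, -1/3, 1/3, 2/3, 1, 4/3, 2, 3, 4, 6, 12

-12, -6, -4, -3, -2, -4/3, -1, -2/3, -1/3, 1/3, 2/3, 1, 4/3, 2, 3, 4, 6, 12


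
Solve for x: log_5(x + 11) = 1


Convert to exponential form: x + 11 = 5^1 = 5
x = 5 - 11 = -6
Check: log_5(-6 + 11) = log_5(5) = log_5(5) = 1 ✓

x = -6


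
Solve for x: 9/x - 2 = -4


Subtract -2 from both sides: 9/x = -2
Multiply both sides by x: 9 = -2 * x
Divide by -2: x = -9/2

x = -9/2


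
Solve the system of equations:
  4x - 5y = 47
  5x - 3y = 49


Using Cramer's rule:
Determinant D = (4)(-3) - (5)(-5) = -12 + 25 = 13
Dx = (47)(-3) - (49)(-5) = -141 + 245 = 104
Dy = (4)(49) - (5)(47) = 196 - 235 = -39
x = Dx/D = 104/13 = 8
y = Dy/D = -39/13 = -3

x = 8, y = -3


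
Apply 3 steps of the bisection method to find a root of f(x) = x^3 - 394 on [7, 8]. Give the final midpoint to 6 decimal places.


f(x) = x^3 - 394
f(7) = -51 < 0
f(8) = 118 > 0

Step 1: midpoint = (7.000000 + 8.000000)/2 = 7.500000
  f(7.500000) = 27.875000
  f(mid) > 0, so root is in [7.000000, 7.500000]

Step 2: midpoint = (7.000000 + 7.500000)/2 = 7.250000
  f(7.250000) = -12.921875
  f(mid) < 0, so root is in [7.250000, 7.500000]

Step 3: midpoint = (7.250000 + 7.500000)/2 = 7.375000
  f(7.375000) = 7.130859
  f(mid) > 0, so root is in [7.250000, 7.375000]

midpoint = 7.375000


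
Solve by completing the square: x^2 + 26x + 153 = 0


Start: x^2 + 26x + 153 = 0
Move constant: x^2 + 26x = -153
Half of 26 is 13, squared is 169
Add 169 to both sides: x^2 + 26x + 169 = 16
(x + 13)^2 = 16
x + 13 = ±4
x = -13 + 4 = -9 or x = -13 - 4 = -17

x = -17, x = -9


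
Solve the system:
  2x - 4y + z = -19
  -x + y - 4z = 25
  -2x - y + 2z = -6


Using Cramer's rule. Expand each determinant along the first row.
D  = 2*[1*2 - (-4)*(-1)] - (-4)*[(-1)*2 - (-4)*(-2)] + 1*[(-1)*(-1) - 1*(-2)]
  = 2*(-2) - (-4)*(-10) + 1*(3) = -41
Dx = (-19)*[1*2 - (-4)*(-1)] - (-4)*[25*2 - (-4)*(-6)] + 1*[25*(-1) - 1*(-6)]
  = (-19)*(-2) - (-4)*(26) + 1*(-19) = 123
Dy = 2*[25*2 - (-4)*(-6)] - (-19)*[(-1)*2 - (-4)*(-2)] + 1*[(-1)*(-6) - 25*(-2)]
  = 2*(26) - (-19)*(-10) + 1*(56) = -82
Dz = 2*[1*(-6) - 25*(-1)] - (-4)*[(-1)*(-6) - 25*(-2)] + (-19)*[(-1)*(-1) - 1*(-2)]
  = 2*(19) - (-4)*(56) + (-19)*(3) = 205
x = Dx/D = 123/-41 = -3, y = Dy/D = -82/-41 = 2, z = Dz/D = 205/-41 = -5
Check eq1: (2)(-3) + (-4)(2) + (1)(-5) = -19 = -19 ✓
Check eq2: (-1)(-3) + (1)(2) + (-4)(-5) = 25 = 25 ✓
Check eq3: (-2)(-3) + (-1)(2) + (2)(-5) = -6 = -6 ✓

x = -3, y = 2, z = -5


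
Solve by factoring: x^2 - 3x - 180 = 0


We need two numbers that multiply to -180 and add to -3.
Those numbers are -15 and 12 (since (-15) * 12 = -180 and (-15) + 12 = -3).
So x^2 - 3x - 180 = (x - 15)(x + 12) = 0
Setting each factor to zero: x = 15 or x = -12

x = -12, x = 15


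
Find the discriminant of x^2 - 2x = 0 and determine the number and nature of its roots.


For ax^2 + bx + c = 0, discriminant D = b^2 - 4ac
Here a = 1, b = -2, c = 0
D = (-2)^2 - 4(1)(0) = 4 - 0 = 4

D = 4 > 0 and is a perfect square (sqrt = 2)
The equation has 2 distinct real rational roots.

Discriminant = 4, 2 distinct real rational roots


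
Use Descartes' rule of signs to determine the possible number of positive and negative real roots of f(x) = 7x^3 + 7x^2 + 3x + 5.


Descartes' rule of signs:

For positive roots, count sign changes in f(x) = 7x^3 + 7x^2 + 3x + 5:
Signs of coefficients: +, +, +, +
Number of sign changes: 0
Possible positive real roots: 0

For negative roots, examine f(-x) = -7x^3 + 7x^2 - 3x + 5:
Signs of coefficients: -, +, -, +
Number of sign changes: 3
Possible negative real roots: 3, 1

Positive roots: 0; Negative roots: 3 or 1


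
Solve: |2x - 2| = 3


An absolute value equation |expr| = 3 gives two cases:
Case 1: 2x - 2 = 3
  2x = 5, so x = 5/2
Case 2: 2x - 2 = -3
  2x = -1, so x = -1/2

x = -1/2, x = 5/2


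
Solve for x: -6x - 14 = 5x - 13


Starting with: -6x - 14 = 5x - 13
Move all x terms to left: (-6 - 5)x = -13 + 14
Simplify: -11x = 1
Divide both sides by -11: x = -1/11

x = -1/11


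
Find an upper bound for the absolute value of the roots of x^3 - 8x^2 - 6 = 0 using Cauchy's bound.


Cauchy's bound: all roots r satisfy |r| <= 1 + max(|a_i/a_n|) for i = 0,...,n-1
where a_n is the leading coefficient.

Coefficients: [1, -8, 0, -6]
Leading coefficient a_n = 1
Ratios |a_i/a_n|: 8, 0, 6
Maximum ratio: 8
Cauchy's bound: |r| <= 1 + 8 = 9

Upper bound = 9


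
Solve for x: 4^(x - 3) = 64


Express both sides with the same base.
64 = 4^3
Since the bases match, equate exponents: x - 3 = 3
So x = 3 - (-3) = 6

x = 6


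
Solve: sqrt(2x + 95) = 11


Square both sides: 2x + 95 = 11^2 = 121
2x = 121 - 95 = 26
x = 13
Check: sqrt(2*13 + 95) = sqrt(121) = 11 ✓

x = 13


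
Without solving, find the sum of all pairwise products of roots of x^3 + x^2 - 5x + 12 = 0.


By Vieta's formulas for x^3 + bx^2 + cx + d = 0:
  r1 + r2 + r3 = -b/a = -1
  r1*r2 + r1*r3 + r2*r3 = c/a = -5
  r1*r2*r3 = -d/a = -12


Sum of pairwise products = -5


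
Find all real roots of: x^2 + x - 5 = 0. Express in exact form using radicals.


Using the quadratic formula: x = (-b ± sqrt(b^2 - 4ac)) / (2a)
Here a = 1, b = 1, c = -5
Discriminant = b^2 - 4ac = 1^2 - 4(1)(-5) = 1 + 20 = 21
Since discriminant = 21 > 0, there are two real roots.
x = (-1 ± sqrt(21)) / 2
Numerically: x ≈ 1.7913 or x ≈ -2.7913

x = (-1 + sqrt(21)) / 2 or x = (-1 - sqrt(21)) / 2


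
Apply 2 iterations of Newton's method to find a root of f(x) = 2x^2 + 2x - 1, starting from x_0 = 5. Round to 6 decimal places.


Newton's method: x_(n+1) = x_n - f(x_n)/f'(x_n)
f(x) = 2x^2 + 2x - 1
f'(x) = 4x + 2

Iteration 1:
  f(5.000000) = 59.000000
  f'(5.000000) = 22.000000
  x_1 = 5.000000 - (59.000000)/(22.000000) = 2.318182

Iteration 2:
  f(2.318182) = 14.384298
  f'(2.318182) = 11.272727
  x_2 = 2.318182 - (14.384298)/(11.272727) = 1.042155

x_2 = 1.042155


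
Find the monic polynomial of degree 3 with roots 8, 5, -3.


A monic polynomial with roots 8, 5, -3 is:
p(x) = (x - 8)(x - 5)(x + 3)
After multiplying by (x - 8): x - 8
After multiplying by (x - 5): x^2 - 13x + 40
After multiplying by (x + 3): x^3 - 10x^2 + x + 120

x^3 - 10x^2 + x + 120


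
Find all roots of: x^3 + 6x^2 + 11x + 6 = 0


Let p(x) = x^3 + 6x^2 + 11x + 6. By the rational root theorem (leading coefficient 1), any rational root is an integer divisor of 6: try ±1, ±2, ... in turn.
Test x = 1: value = 24 ≠ 0.
Test x = -1: value = 0 ✓, so (x + 1) is a factor.
Synthetic division by (x + 1): bring down 1; 1(-1) + 6 = 5; 5(-1) + 11 = 6; 6(-1) + 6 = 0 → quotient x^2 + 5x + 6, remainder 0.
Solve the quadratic x^2 + 5x + 6 = 0: discriminant = 5^2 - 4(1)(6) = 25 - 24 = 1.
sqrt(1) = 1, so x = (-5 ± 1)/2: x = -2 or x = -3.
Collecting all roots found:

x = -3, x = -2, x = -1


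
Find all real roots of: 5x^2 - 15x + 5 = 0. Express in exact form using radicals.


Using the quadratic formula: x = (-b ± sqrt(b^2 - 4ac)) / (2a)
Here a = 5, b = -15, c = 5
Discriminant = b^2 - 4ac = (-15)^2 - 4(5)(5) = 225 - 100 = 125
Since discriminant = 125 > 0, there are two real roots.
x = (15 ± 5*sqrt(5)) / 10
Simplifying: x = (3 ± sqrt(5)) / 2
Numerically: x ≈ 2.6180 or x ≈ 0.3820

x = (3 + sqrt(5)) / 2 or x = (3 - sqrt(5)) / 2


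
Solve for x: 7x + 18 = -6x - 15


Starting with: 7x + 18 = -6x - 15
Move all x terms to left: (7 + 6)x = -15 - 18
Simplify: 13x = -33
Divide both sides by 13: x = -33/13

x = -33/13


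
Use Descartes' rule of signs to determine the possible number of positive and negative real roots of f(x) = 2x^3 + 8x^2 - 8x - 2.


Descartes' rule of signs:

For positive roots, count sign changes in f(x) = 2x^3 + 8x^2 - 8x - 2:
Signs of coefficients: +, +, -, -
Number of sign changes: 1
Possible positive real roots: 1

For negative roots, examine f(-x) = -2x^3 + 8x^2 + 8x - 2:
Signs of coefficients: -, +, +, -
Number of sign changes: 2
Possible negative real roots: 2, 0

Positive roots: 1; Negative roots: 2 or 0


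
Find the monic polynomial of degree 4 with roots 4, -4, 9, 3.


A monic polynomial with roots 4, -4, 9, 3 is:
p(x) = (x - 4)(x + 4)(x - 9)(x - 3)
After multiplying by (x - 4): x - 4
After multiplying by (x + 4): x^2 - 16
After multiplying by (x - 9): x^3 - 9x^2 - 16x + 144
After multiplying by (x - 3): x^4 - 12x^3 + 11x^2 + 192x - 432

x^4 - 12x^3 + 11x^2 + 192x - 432


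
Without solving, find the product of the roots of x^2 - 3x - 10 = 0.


By Vieta's formulas for ax^2 + bx + c = 0:
  Sum of roots = -b/a
  Product of roots = c/a

Here a = 1, b = -3, c = -10
Sum = -(-3)/1 = 3
Product = -10/1 = -10

Product = -10


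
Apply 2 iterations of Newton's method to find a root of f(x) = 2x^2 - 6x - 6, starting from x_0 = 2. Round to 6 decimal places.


Newton's method: x_(n+1) = x_n - f(x_n)/f'(x_n)
f(x) = 2x^2 - 6x - 6
f'(x) = 4x - 6

Iteration 1:
  f(2.000000) = -10.000000
  f'(2.000000) = 2.000000
  x_1 = 2.000000 - (-10.000000)/(2.000000) = 7.000000

Iteration 2:
  f(7.000000) = 50.000000
  f'(7.000000) = 22.000000
  x_2 = 7.000000 - (50.000000)/(22.000000) = 4.727273

x_2 = 4.727273


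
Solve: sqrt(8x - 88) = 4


Square both sides: 8x - 88 = 4^2 = 16
8x = 16 + 88 = 104
x = 13
Check: sqrt(8*13 - 88) = sqrt(16) = 4 ✓

x = 13


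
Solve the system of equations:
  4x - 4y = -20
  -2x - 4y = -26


Using Cramer's rule:
Determinant D = (4)(-4) - (-2)(-4) = -16 - 8 = -24
Dx = (-20)(-4) - (-26)(-4) = 80 - 104 = -24
Dy = (4)(-26) - (-2)(-20) = -104 - 40 = -144
x = Dx/D = -24/-24 = 1
y = Dy/D = -144/-24 = 6

x = 1, y = 6


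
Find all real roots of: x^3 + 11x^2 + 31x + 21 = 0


Let p(x) = x^3 + 11x^2 + 31x + 21. By the rational root theorem (leading coefficient 1), any rational root is an integer divisor of 21: try ±1, ±2, ... in turn.
Test x = 1: value = 64 ≠ 0.
Test x = -1: value = 0 ✓, so (x + 1) is a factor.
Synthetic division by (x + 1): bring down 1; 1(-1) + 11 = 10; 10(-1) + 31 = 21; 21(-1) + 21 = 0 → quotient x^2 + 10x + 21, remainder 0.
Solve the quadratic x^2 + 10x + 21 = 0: discriminant = 10^2 - 4(1)(21) = 100 - 84 = 16.
sqrt(16) = 4, so x = (-10 ± 4)/2: x = -3 or x = -7.

x = -7, x = -3, x = -1


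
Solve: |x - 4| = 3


An absolute value equation |expr| = 3 gives two cases:
Case 1: x - 4 = 3
  x = 7, so x = 7
Case 2: x - 4 = -3
  x = 1, so x = 1

x = 1, x = 7


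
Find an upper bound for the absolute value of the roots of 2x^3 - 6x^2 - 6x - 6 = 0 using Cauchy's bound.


Cauchy's bound: all roots r satisfy |r| <= 1 + max(|a_i/a_n|) for i = 0,...,n-1
where a_n is the leading coefficient.

Coefficients: [2, -6, -6, -6]
Leading coefficient a_n = 2
Ratios |a_i/a_n|: 3, 3, 3
Maximum ratio: 3
Cauchy's bound: |r| <= 1 + 3 = 4

Upper bound = 4


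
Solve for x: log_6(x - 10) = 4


Convert to exponential form: x - 10 = 6^4 = 1296
x = 1296 + 10 = 1306
Check: log_6(1306 - 10) = log_6(1296) = log_6(1296) = 4 ✓

x = 1306


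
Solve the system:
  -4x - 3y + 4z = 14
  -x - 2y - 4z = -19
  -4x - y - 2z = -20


Using Cramer's rule. Expand each determinant along the first row.
D  = (-4)*[(-2)*(-2) - (-4)*(-1)] - (-3)*[(-1)*(-2) - (-4)*(-4)] + 4*[(-1)*(-1) - (-2)*(-4)]
  = (-4)*(0) - (-3)*(-14) + 4*(-7) = -70
Dx = 14*[(-2)*(-2) - (-4)*(-1)] - (-3)*[(-19)*(-2) - (-4)*(-20)] + 4*[(-19)*(-1) - (-2)*(-20)]
  = 14*(0) - (-3)*(-42) + 4*(-21) = -210
Dy = (-4)*[(-19)*(-2) - (-4)*(-20)] - 14*[(-1)*(-2) - (-4)*(-4)] + 4*[(-1)*(-20) - (-19)*(-4)]
  = (-4)*(-42) - 14*(-14) + 4*(-56) = 140
Dz = (-4)*[(-2)*(-20) - (-19)*(-1)] - (-3)*[(-1)*(-20) - (-19)*(-4)] + 14*[(-1)*(-1) - (-2)*(-4)]
  = (-4)*(21) - (-3)*(-56) + 14*(-7) = -350
x = Dx/D = -210/-70 = 3, y = Dy/D = 140/-70 = -2, z = Dz/D = -350/-70 = 5
Check eq1: (-4)(3) + (-3)(-2) + (4)(5) = 14 = 14 ✓
Check eq2: (-1)(3) + (-2)(-2) + (-4)(5) = -19 = -19 ✓
Check eq3: (-4)(3) + (-1)(-2) + (-2)(5) = -20 = -20 ✓

x = 3, y = -2, z = 5


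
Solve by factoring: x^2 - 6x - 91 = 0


We need two numbers that multiply to -91 and add to -6.
Those numbers are 7 and -13 (since 7 * (-13) = -91 and 7 + (-13) = -6).
So x^2 - 6x - 91 = (x + 7)(x - 13) = 0
Setting each factor to zero: x = -7 or x = 13

x = -7, x = 13


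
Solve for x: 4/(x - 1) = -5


Multiply both sides by (x - 1): 4 = -5(x - 1)
Distribute: 4 = -5x + 5
-5x = 4 - 5 = -1
x = 1/5

x = 1/5


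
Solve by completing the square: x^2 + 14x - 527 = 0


Start: x^2 + 14x - 527 = 0
Move constant: x^2 + 14x = 527
Half of 14 is 7, squared is 49
Add 49 to both sides: x^2 + 14x + 49 = 576
(x + 7)^2 = 576
x + 7 = ±24
x = -7 + 24 = 17 or x = -7 - 24 = -31

x = -31, x = 17


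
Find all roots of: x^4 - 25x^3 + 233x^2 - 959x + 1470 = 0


Let p(x) = x^4 - 25x^3 + 233x^2 - 959x + 1470. By the rational root theorem (leading coefficient 1), any rational root is an integer divisor of 1470: try ±1, ±2, ... in turn.
Test x = 1: value = 720 ≠ 0.
Test x = -1: value = 2688 ≠ 0.
Test x = 2: value = 300 ≠ 0.
Test x = -2: value = 4536 ≠ 0.
Test x = 3: value = 96 ≠ 0.
Test x = -3: value = 7200 ≠ 0.
Test x = 5: value = 0 ✓, so (x - 5) is a factor.
Synthetic division by (x - 5): bring down 1; 1(5) - 25 = -20; (-20)(5) + 233 = 133; 133(5) - 959 = -294; (-294)(5) + 1470 = 0 → quotient x^3 - 20x^2 + 133x - 294, remainder 0.
Continue with the quotient x^3 - 20x^2 + 133x - 294 (candidates must divide 294).
Test x = 6: value = 0 ✓, so (x - 6) is a factor.
Synthetic division by (x - 6): bring down 1; 1(6) - 20 = -14; (-14)(6) + 133 = 49; 49(6) - 294 = 0 → quotient x^2 - 14x + 49, remainder 0.
Solve the quadratic x^2 - 14x + 49 = 0: discriminant = (-14)^2 - 4(1)(49) = 196 - 196 = 0.
Discriminant = 0, so a double root: x = 14/2 = 7.
Collecting all roots found:

x = 5, x = 6, x = 7 (multiplicity 2)


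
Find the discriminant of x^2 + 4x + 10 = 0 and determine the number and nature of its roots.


For ax^2 + bx + c = 0, discriminant D = b^2 - 4ac
Here a = 1, b = 4, c = 10
D = (4)^2 - 4(1)(10) = 16 - 40 = -24

D = -24 < 0
The equation has no real roots (2 complex conjugate roots).

Discriminant = -24, no real roots (2 complex conjugate roots)


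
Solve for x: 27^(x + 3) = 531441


Express both sides with the same base.
531441 = 27^4
Since the bases match, equate exponents: x + 3 = 4
So x = 4 - (3) = 1

x = 1


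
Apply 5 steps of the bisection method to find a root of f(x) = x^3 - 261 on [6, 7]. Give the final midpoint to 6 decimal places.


f(x) = x^3 - 261
f(6) = -45 < 0
f(7) = 82 > 0

Step 1: midpoint = (6.000000 + 7.000000)/2 = 6.500000
  f(6.500000) = 13.625000
  f(mid) > 0, so root is in [6.000000, 6.500000]

Step 2: midpoint = (6.000000 + 6.500000)/2 = 6.250000
  f(6.250000) = -16.859375
  f(mid) < 0, so root is in [6.250000, 6.500000]

Step 3: midpoint = (6.250000 + 6.500000)/2 = 6.375000
  f(6.375000) = -1.916016
  f(mid) < 0, so root is in [6.375000, 6.500000]

Step 4: midpoint = (6.375000 + 6.500000)/2 = 6.437500
  f(6.437500) = 5.779053
  f(mid) > 0, so root is in [6.375000, 6.437500]

Step 5: midpoint = (6.375000 + 6.437500)/2 = 6.406250
  f(6.406250) = 1.912750
  f(mid) > 0, so root is in [6.375000, 6.406250]

midpoint = 6.406250


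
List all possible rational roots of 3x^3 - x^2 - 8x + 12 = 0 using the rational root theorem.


Rational root theorem: possible roots are ±p/q where:
  p divides the constant term (12): p ∈ {1, 2, 3, 4, 6, 12}
  q divides the leading coefficient (3): q ∈ {1, 3}

All possible rational roots: -12, -6, -4, -3, -2, -4/3, -1, -2/3, -1/3, 1/3, 2/3, 1, 4/3, 2, 3, 4, 6, 12

-12, -6, -4, -3, -2, -4/3, -1, -2/3, -1/3, 1/3, 2/3, 1, 4/3, 2, 3, 4, 6, 12


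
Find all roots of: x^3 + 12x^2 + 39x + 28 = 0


Let p(x) = x^3 + 12x^2 + 39x + 28. By the rational root theorem (leading coefficient 1), any rational root is an integer divisor of 28: try ±1, ±2, ... in turn.
Test x = 1: value = 80 ≠ 0.
Test x = -1: value = 0 ✓, so (x + 1) is a factor.
Synthetic division by (x + 1): bring down 1; 1(-1) + 12 = 11; 11(-1) + 39 = 28; 28(-1) + 28 = 0 → quotient x^2 + 11x + 28, remainder 0.
Solve the quadratic x^2 + 11x + 28 = 0: discriminant = 11^2 - 4(1)(28) = 121 - 112 = 9.
sqrt(9) = 3, so x = (-11 ± 3)/2: x = -4 or x = -7.
Collecting all roots found:

x = -7, x = -4, x = -1


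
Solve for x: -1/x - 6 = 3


Subtract -6 from both sides: -1/x = 9
Multiply both sides by x: -1 = 9 * x
Divide by 9: x = -1/9

x = -1/9


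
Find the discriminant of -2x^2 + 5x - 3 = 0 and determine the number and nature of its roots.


For ax^2 + bx + c = 0, discriminant D = b^2 - 4ac
Here a = -2, b = 5, c = -3
D = (5)^2 - 4(-2)(-3) = 25 - 24 = 1

D = 1 > 0 and is a perfect square (sqrt = 1)
The equation has 2 distinct real rational roots.

Discriminant = 1, 2 distinct real rational roots


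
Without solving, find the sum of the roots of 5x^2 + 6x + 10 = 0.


By Vieta's formulas for ax^2 + bx + c = 0:
  Sum of roots = -b/a
  Product of roots = c/a

Here a = 5, b = 6, c = 10
Sum = -(6)/5 = -6/5
Product = 10/5 = 2

Sum = -6/5


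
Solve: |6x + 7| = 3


An absolute value equation |expr| = 3 gives two cases:
Case 1: 6x + 7 = 3
  6x = -4, so x = -2/3
Case 2: 6x + 7 = -3
  6x = -10, so x = -5/3

x = -5/3, x = -2/3


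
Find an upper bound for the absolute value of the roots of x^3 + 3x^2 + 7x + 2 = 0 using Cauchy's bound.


Cauchy's bound: all roots r satisfy |r| <= 1 + max(|a_i/a_n|) for i = 0,...,n-1
where a_n is the leading coefficient.

Coefficients: [1, 3, 7, 2]
Leading coefficient a_n = 1
Ratios |a_i/a_n|: 3, 7, 2
Maximum ratio: 7
Cauchy's bound: |r| <= 1 + 7 = 8

Upper bound = 8


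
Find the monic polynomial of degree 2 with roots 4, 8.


A monic polynomial with roots 4, 8 is:
p(x) = (x - 4)(x - 8)
After multiplying by (x - 4): x - 4
After multiplying by (x - 8): x^2 - 12x + 32

x^2 - 12x + 32


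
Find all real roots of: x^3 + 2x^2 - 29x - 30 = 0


Let p(x) = x^3 + 2x^2 - 29x - 30. By the rational root theorem (leading coefficient 1), any rational root is an integer divisor of 30: try ±1, ±2, ... in turn.
Test x = 1: value = -56 ≠ 0.
Test x = -1: value = 0 ✓, so (x + 1) is a factor.
Synthetic division by (x + 1): bring down 1; 1(-1) + 2 = 1; 1(-1) - 29 = -30; (-30)(-1) - 30 = 0 → quotient x^2 + x - 30, remainder 0.
Solve the quadratic x^2 + x - 30 = 0: discriminant = 1^2 - 4(1)(-30) = 1 + 120 = 121.
sqrt(121) = 11, so x = (-1 ± 11)/2: x = 5 or x = -6.

x = -6, x = -1, x = 5


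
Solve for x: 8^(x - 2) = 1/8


Express both sides with the same base.
1/8 = 8^(-1)
Since the bases match, equate exponents: x - 2 = -1
So x = -1 - (-2) = 1

x = 1


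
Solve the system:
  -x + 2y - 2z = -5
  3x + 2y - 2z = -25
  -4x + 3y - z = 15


Using Cramer's rule. Expand each determinant along the first row.
D  = (-1)*[2*(-1) - (-2)*3] - 2*[3*(-1) - (-2)*(-4)] + (-2)*[3*3 - 2*(-4)]
  = (-1)*(4) - 2*(-11) + (-2)*(17) = -16
Dx = (-5)*[2*(-1) - (-2)*3] - 2*[(-25)*(-1) - (-2)*15] + (-2)*[(-25)*3 - 2*15]
  = (-5)*(4) - 2*(55) + (-2)*(-105) = 80
Dy = (-1)*[(-25)*(-1) - (-2)*15] - (-5)*[3*(-1) - (-2)*(-4)] + (-2)*[3*15 - (-25)*(-4)]
  = (-1)*(55) - (-5)*(-11) + (-2)*(-55) = 0
Dz = (-1)*[2*15 - (-25)*3] - 2*[3*15 - (-25)*(-4)] + (-5)*[3*3 - 2*(-4)]
  = (-1)*(105) - 2*(-55) + (-5)*(17) = -80
x = Dx/D = 80/-16 = -5, y = Dy/D = 0/-16 = 0, z = Dz/D = -80/-16 = 5
Check eq1: (-1)(-5) + (2)(0) + (-2)(5) = -5 = -5 ✓
Check eq2: (3)(-5) + (2)(0) + (-2)(5) = -25 = -25 ✓
Check eq3: (-4)(-5) + (3)(0) + (-1)(5) = 15 = 15 ✓

x = -5, y = 0, z = 5


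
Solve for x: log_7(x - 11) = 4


Convert to exponential form: x - 11 = 7^4 = 2401
x = 2401 + 11 = 2412
Check: log_7(2412 - 11) = log_7(2401) = log_7(2401) = 4 ✓

x = 2412


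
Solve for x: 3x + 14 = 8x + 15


Starting with: 3x + 14 = 8x + 15
Move all x terms to left: (3 - 8)x = 15 - 14
Simplify: -5x = 1
Divide both sides by -5: x = -1/5

x = -1/5


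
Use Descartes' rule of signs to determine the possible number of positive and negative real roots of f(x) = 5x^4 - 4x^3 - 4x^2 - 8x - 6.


Descartes' rule of signs:

For positive roots, count sign changes in f(x) = 5x^4 - 4x^3 - 4x^2 - 8x - 6:
Signs of coefficients: +, -, -, -, -
Number of sign changes: 1
Possible positive real roots: 1

For negative roots, examine f(-x) = 5x^4 + 4x^3 - 4x^2 + 8x - 6:
Signs of coefficients: +, +, -, +, -
Number of sign changes: 3
Possible negative real roots: 3, 1

Positive roots: 1; Negative roots: 3 or 1


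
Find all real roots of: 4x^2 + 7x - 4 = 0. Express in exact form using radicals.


Using the quadratic formula: x = (-b ± sqrt(b^2 - 4ac)) / (2a)
Here a = 4, b = 7, c = -4
Discriminant = b^2 - 4ac = 7^2 - 4(4)(-4) = 49 + 64 = 113
Since discriminant = 113 > 0, there are two real roots.
x = (-7 ± sqrt(113)) / 8
Numerically: x ≈ 0.4538 or x ≈ -2.2038

x = (-7 + sqrt(113)) / 8 or x = (-7 - sqrt(113)) / 8


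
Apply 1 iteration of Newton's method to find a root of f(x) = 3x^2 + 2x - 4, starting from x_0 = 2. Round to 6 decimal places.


Newton's method: x_(n+1) = x_n - f(x_n)/f'(x_n)
f(x) = 3x^2 + 2x - 4
f'(x) = 6x + 2

Iteration 1:
  f(2.000000) = 12.000000
  f'(2.000000) = 14.000000
  x_1 = 2.000000 - (12.000000)/(14.000000) = 1.142857

x_1 = 1.142857


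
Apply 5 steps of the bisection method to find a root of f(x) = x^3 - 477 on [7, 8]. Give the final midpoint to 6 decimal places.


f(x) = x^3 - 477
f(7) = -134 < 0
f(8) = 35 > 0

Step 1: midpoint = (7.000000 + 8.000000)/2 = 7.500000
  f(7.500000) = -55.125000
  f(mid) < 0, so root is in [7.500000, 8.000000]

Step 2: midpoint = (7.500000 + 8.000000)/2 = 7.750000
  f(7.750000) = -11.515625
  f(mid) < 0, so root is in [7.750000, 8.000000]

Step 3: midpoint = (7.750000 + 8.000000)/2 = 7.875000
  f(7.875000) = 11.373047
  f(mid) > 0, so root is in [7.750000, 7.875000]

Step 4: midpoint = (7.750000 + 7.875000)/2 = 7.812500
  f(7.812500) = -0.162842
  f(mid) < 0, so root is in [7.812500, 7.875000]

Step 5: midpoint = (7.812500 + 7.875000)/2 = 7.843750
  f(7.843750) = 5.582123
  f(mid) > 0, so root is in [7.812500, 7.843750]

midpoint = 7.843750


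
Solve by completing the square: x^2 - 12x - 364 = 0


Start: x^2 - 12x - 364 = 0
Move constant: x^2 - 12x = 364
Half of -12 is -6, squared is 36
Add 36 to both sides: x^2 - 12x + 36 = 400
(x - 6)^2 = 400
x - 6 = ±20
x = 6 + 20 = 26 or x = 6 - 20 = -14

x = -14, x = 26


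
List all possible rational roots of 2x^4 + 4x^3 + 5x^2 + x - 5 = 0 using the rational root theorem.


Rational root theorem: possible roots are ±p/q where:
  p divides the constant term (-5): p ∈ {1, 5}
  q divides the leading coefficient (2): q ∈ {1, 2}

All possible rational roots: -5, -5/2, -1, -1/2, 1/2, 1, 5/2, 5

-5, -5/2, -1, -1/2, 1/2, 1, 5/2, 5


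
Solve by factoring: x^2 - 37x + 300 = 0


We need two numbers that multiply to 300 and add to -37.
Those numbers are -25 and -12 (since (-25) * (-12) = 300 and (-25) + (-12) = -37).
So x^2 - 37x + 300 = (x - 25)(x - 12) = 0
Setting each factor to zero: x = 25 or x = 12

x = 12, x = 25


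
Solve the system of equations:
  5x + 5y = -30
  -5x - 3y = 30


Using Cramer's rule:
Determinant D = (5)(-3) - (-5)(5) = -15 + 25 = 10
Dx = (-30)(-3) - (30)(5) = 90 - 150 = -60
Dy = (5)(30) - (-5)(-30) = 150 - 150 = 0
x = Dx/D = -60/10 = -6
y = Dy/D = 0/10 = 0

x = -6, y = 0


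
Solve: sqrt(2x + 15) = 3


Square both sides: 2x + 15 = 3^2 = 9
2x = 9 - 15 = -6
x = -3
Check: sqrt(2*(-3) + 15) = sqrt(9) = 3 ✓

x = -3


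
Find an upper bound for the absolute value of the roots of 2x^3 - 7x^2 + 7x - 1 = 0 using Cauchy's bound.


Cauchy's bound: all roots r satisfy |r| <= 1 + max(|a_i/a_n|) for i = 0,...,n-1
where a_n is the leading coefficient.

Coefficients: [2, -7, 7, -1]
Leading coefficient a_n = 2
Ratios |a_i/a_n|: 7/2, 7/2, 1/2
Maximum ratio: 7/2
Cauchy's bound: |r| <= 1 + 7/2 = 9/2

Upper bound = 9/2


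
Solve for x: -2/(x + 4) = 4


Multiply both sides by (x + 4): -2 = 4(x + 4)
Distribute: -2 = 4x + 16
4x = -2 - 16 = -18
x = -9/2

x = -9/2


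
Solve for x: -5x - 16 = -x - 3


Starting with: -5x - 16 = -x - 3
Move all x terms to left: (-5 + 1)x = -3 + 16
Simplify: -4x = 13
Divide both sides by -4: x = -13/4

x = -13/4


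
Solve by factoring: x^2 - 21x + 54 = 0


We need two numbers that multiply to 54 and add to -21.
Those numbers are -3 and -18 (since (-3) * (-18) = 54 and (-3) + (-18) = -21).
So x^2 - 21x + 54 = (x - 3)(x - 18) = 0
Setting each factor to zero: x = 3 or x = 18

x = 3, x = 18


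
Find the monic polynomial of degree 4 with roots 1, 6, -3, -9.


A monic polynomial with roots 1, 6, -3, -9 is:
p(x) = (x - 1)(x - 6)(x + 3)(x + 9)
After multiplying by (x - 1): x - 1
After multiplying by (x - 6): x^2 - 7x + 6
After multiplying by (x + 3): x^3 - 4x^2 - 15x + 18
After multiplying by (x + 9): x^4 + 5x^3 - 51x^2 - 117x + 162

x^4 + 5x^3 - 51x^2 - 117x + 162


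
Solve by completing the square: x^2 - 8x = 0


Start: x^2 - 8x + 0 = 0
Move constant: x^2 - 8x = 0
Half of -8 is -4, squared is 16
Add 16 to both sides: x^2 - 8x + 16 = 16
(x - 4)^2 = 16
x - 4 = ±4
x = 4 + 4 = 8 or x = 4 - 4 = 0

x = 0, x = 8


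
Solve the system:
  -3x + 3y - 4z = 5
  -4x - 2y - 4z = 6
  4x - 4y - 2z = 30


Using Cramer's rule. Expand each determinant along the first row.
D  = (-3)*[(-2)*(-2) - (-4)*(-4)] - 3*[(-4)*(-2) - (-4)*4] + (-4)*[(-4)*(-4) - (-2)*4]
  = (-3)*(-12) - 3*(24) + (-4)*(24) = -132
Dx = 5*[(-2)*(-2) - (-4)*(-4)] - 3*[6*(-2) - (-4)*30] + (-4)*[6*(-4) - (-2)*30]
  = 5*(-12) - 3*(108) + (-4)*(36) = -528
Dy = (-3)*[6*(-2) - (-4)*30] - 5*[(-4)*(-2) - (-4)*4] + (-4)*[(-4)*30 - 6*4]
  = (-3)*(108) - 5*(24) + (-4)*(-144) = 132
Dz = (-3)*[(-2)*30 - 6*(-4)] - 3*[(-4)*30 - 6*4] + 5*[(-4)*(-4) - (-2)*4]
  = (-3)*(-36) - 3*(-144) + 5*(24) = 660
x = Dx/D = -528/-132 = 4, y = Dy/D = 132/-132 = -1, z = Dz/D = 660/-132 = -5
Check eq1: (-3)(4) + (3)(-1) + (-4)(-5) = 5 = 5 ✓
Check eq2: (-4)(4) + (-2)(-1) + (-4)(-5) = 6 = 6 ✓
Check eq3: (4)(4) + (-4)(-1) + (-2)(-5) = 30 = 30 ✓

x = 4, y = -1, z = -5


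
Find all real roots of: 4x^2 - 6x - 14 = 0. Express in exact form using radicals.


Using the quadratic formula: x = (-b ± sqrt(b^2 - 4ac)) / (2a)
Here a = 4, b = -6, c = -14
Discriminant = b^2 - 4ac = (-6)^2 - 4(4)(-14) = 36 + 224 = 260
Since discriminant = 260 > 0, there are two real roots.
x = (6 ± 2*sqrt(65)) / 8
Simplifying: x = (3 ± sqrt(65)) / 4
Numerically: x ≈ 2.7656 or x ≈ -1.2656

x = (3 + sqrt(65)) / 4 or x = (3 - sqrt(65)) / 4


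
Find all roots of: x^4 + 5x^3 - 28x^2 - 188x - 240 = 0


Let p(x) = x^4 + 5x^3 - 28x^2 - 188x - 240. By the rational root theorem (leading coefficient 1), any rational root is an integer divisor of 240: try ±1, ±2, ... in turn.
Test x = 1: value = -450 ≠ 0.
Test x = -1: value = -84 ≠ 0.
Test x = 2: value = -672 ≠ 0.
Test x = -2: value = 0 ✓, so (x + 2) is a factor.
Synthetic division by (x + 2): bring down 1; 1(-2) + 5 = 3; 3(-2) - 28 = -34; (-34)(-2) - 188 = -120; (-120)(-2) - 240 = 0 → quotient x^3 + 3x^2 - 34x - 120, remainder 0.
Continue with the quotient x^3 + 3x^2 - 34x - 120 (candidates must divide 120; re-test x = -2 first in case it repeats).
Test x = -2: value = -48 ≠ 0.
Test x = 3: value = -168 ≠ 0.
Test x = -3: value = -18 ≠ 0.
Test x = 4: value = -144 ≠ 0.
Test x = -4: value = 0 ✓, so (x + 4) is a factor.
Synthetic division by (x + 4): bring down 1; 1(-4) + 3 = -1; (-1)(-4) - 34 = -30; (-30)(-4) - 120 = 0 → quotient x^2 - x - 30, remainder 0.
Solve the quadratic x^2 - x - 30 = 0: discriminant = (-1)^2 - 4(1)(-30) = 1 + 120 = 121.
sqrt(121) = 11, so x = (1 ± 11)/2: x = 6 or x = -5.
Collecting all roots found:

x = -5, x = -4, x = -2, x = 6


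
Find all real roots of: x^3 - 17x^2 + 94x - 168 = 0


Let p(x) = x^3 - 17x^2 + 94x - 168. By the rational root theorem (leading coefficient 1), any rational root is an integer divisor of 168: try ±1, ±2, ... in turn.
Test x = 1: value = -90 ≠ 0.
Test x = -1: value = -280 ≠ 0.
Test x = 2: value = -40 ≠ 0.
Test x = -2: value = -432 ≠ 0.
Test x = 3: value = -12 ≠ 0.
Test x = -3: value = -630 ≠ 0.
Test x = 4: value = 0 ✓, so (x - 4) is a factor.
Synthetic division by (x - 4): bring down 1; 1(4) - 17 = -13; (-13)(4) + 94 = 42; 42(4) - 168 = 0 → quotient x^2 - 13x + 42, remainder 0.
Solve the quadratic x^2 - 13x + 42 = 0: discriminant = (-13)^2 - 4(1)(42) = 169 - 168 = 1.
sqrt(1) = 1, so x = (13 ± 1)/2: x = 7 or x = 6.

x = 4, x = 6, x = 7


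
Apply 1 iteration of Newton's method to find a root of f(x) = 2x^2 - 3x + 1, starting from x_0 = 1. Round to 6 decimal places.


Newton's method: x_(n+1) = x_n - f(x_n)/f'(x_n)
f(x) = 2x^2 - 3x + 1
f'(x) = 4x - 3

Iteration 1:
  f(1.000000) = 0.000000
  f'(1.000000) = 1.000000
  x_1 = 1.000000 - (0.000000)/(1.000000) = 1.000000

x_1 = 1.000000


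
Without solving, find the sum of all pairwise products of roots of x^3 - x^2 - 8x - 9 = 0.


By Vieta's formulas for x^3 + bx^2 + cx + d = 0:
  r1 + r2 + r3 = -b/a = 1
  r1*r2 + r1*r3 + r2*r3 = c/a = -8
  r1*r2*r3 = -d/a = 9


Sum of pairwise products = -8


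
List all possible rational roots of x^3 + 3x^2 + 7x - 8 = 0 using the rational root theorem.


Rational root theorem: possible roots are ±p/q where:
  p divides the constant term (-8): p ∈ {1, 2, 4, 8}
  q divides the leading coefficient (1): q ∈ {1}

All possible rational roots: -8, -4, -2, -1, 1, 2, 4, 8

-8, -4, -2, -1, 1, 2, 4, 8


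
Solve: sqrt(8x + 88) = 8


Square both sides: 8x + 88 = 8^2 = 64
8x = 64 - 88 = -24
x = -3
Check: sqrt(8*(-3) + 88) = sqrt(64) = 8 ✓

x = -3


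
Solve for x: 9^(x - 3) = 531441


Express both sides with the same base.
531441 = 9^6
Since the bases match, equate exponents: x - 3 = 6
So x = 6 - (-3) = 9

x = 9


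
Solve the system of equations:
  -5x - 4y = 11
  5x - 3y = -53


Using Cramer's rule:
Determinant D = (-5)(-3) - (5)(-4) = 15 + 20 = 35
Dx = (11)(-3) - (-53)(-4) = -33 - 212 = -245
Dy = (-5)(-53) - (5)(11) = 265 - 55 = 210
x = Dx/D = -245/35 = -7
y = Dy/D = 210/35 = 6

x = -7, y = 6


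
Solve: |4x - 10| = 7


An absolute value equation |expr| = 7 gives two cases:
Case 1: 4x - 10 = 7
  4x = 17, so x = 17/4
Case 2: 4x - 10 = -7
  4x = 3, so x = 3/4

x = 3/4, x = 17/4


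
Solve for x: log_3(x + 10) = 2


Convert to exponential form: x + 10 = 3^2 = 9
x = 9 - 10 = -1
Check: log_3(-1 + 10) = log_3(9) = log_3(9) = 2 ✓

x = -1


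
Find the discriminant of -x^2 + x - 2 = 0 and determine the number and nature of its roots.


For ax^2 + bx + c = 0, discriminant D = b^2 - 4ac
Here a = -1, b = 1, c = -2
D = (1)^2 - 4(-1)(-2) = 1 - 8 = -7

D = -7 < 0
The equation has no real roots (2 complex conjugate roots).

Discriminant = -7, no real roots (2 complex conjugate roots)


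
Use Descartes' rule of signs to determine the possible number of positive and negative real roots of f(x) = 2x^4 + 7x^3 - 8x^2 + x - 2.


Descartes' rule of signs:

For positive roots, count sign changes in f(x) = 2x^4 + 7x^3 - 8x^2 + x - 2:
Signs of coefficients: +, +, -, +, -
Number of sign changes: 3
Possible positive real roots: 3, 1

For negative roots, examine f(-x) = 2x^4 - 7x^3 - 8x^2 - x - 2:
Signs of coefficients: +, -, -, -, -
Number of sign changes: 1
Possible negative real roots: 1

Positive roots: 3 or 1; Negative roots: 1


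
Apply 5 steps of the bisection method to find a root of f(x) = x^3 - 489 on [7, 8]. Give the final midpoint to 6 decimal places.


f(x) = x^3 - 489
f(7) = -146 < 0
f(8) = 23 > 0

Step 1: midpoint = (7.000000 + 8.000000)/2 = 7.500000
  f(7.500000) = -67.125000
  f(mid) < 0, so root is in [7.500000, 8.000000]

Step 2: midpoint = (7.500000 + 8.000000)/2 = 7.750000
  f(7.750000) = -23.515625
  f(mid) < 0, so root is in [7.750000, 8.000000]

Step 3: midpoint = (7.750000 + 8.000000)/2 = 7.875000
  f(7.875000) = -0.626953
  f(mid) < 0, so root is in [7.875000, 8.000000]

Step 4: midpoint = (7.875000 + 8.000000)/2 = 7.937500
  f(7.937500) = 11.093506
  f(mid) > 0, so root is in [7.875000, 7.937500]

Step 5: midpoint = (7.875000 + 7.937500)/2 = 7.906250
  f(7.906250) = 5.210114
  f(mid) > 0, so root is in [7.875000, 7.906250]

midpoint = 7.906250


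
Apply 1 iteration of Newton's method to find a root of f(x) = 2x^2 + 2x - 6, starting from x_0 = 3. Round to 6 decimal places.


Newton's method: x_(n+1) = x_n - f(x_n)/f'(x_n)
f(x) = 2x^2 + 2x - 6
f'(x) = 4x + 2

Iteration 1:
  f(3.000000) = 18.000000
  f'(3.000000) = 14.000000
  x_1 = 3.000000 - (18.000000)/(14.000000) = 1.714286

x_1 = 1.714286


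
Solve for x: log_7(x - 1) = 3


Convert to exponential form: x - 1 = 7^3 = 343
x = 343 + 1 = 344
Check: log_7(344 - 1) = log_7(343) = log_7(343) = 3 ✓

x = 344


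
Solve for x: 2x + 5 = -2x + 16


Starting with: 2x + 5 = -2x + 16
Move all x terms to left: (2 + 2)x = 16 - 5
Simplify: 4x = 11
Divide both sides by 4: x = 11/4

x = 11/4


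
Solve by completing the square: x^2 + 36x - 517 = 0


Start: x^2 + 36x - 517 = 0
Move constant: x^2 + 36x = 517
Half of 36 is 18, squared is 324
Add 324 to both sides: x^2 + 36x + 324 = 841
(x + 18)^2 = 841
x + 18 = ±29
x = -18 + 29 = 11 or x = -18 - 29 = -47

x = -47, x = 11


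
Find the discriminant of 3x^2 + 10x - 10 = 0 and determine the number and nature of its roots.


For ax^2 + bx + c = 0, discriminant D = b^2 - 4ac
Here a = 3, b = 10, c = -10
D = (10)^2 - 4(3)(-10) = 100 + 120 = 220

D = 220 > 0 but not a perfect square
The equation has 2 distinct real irrational roots.

Discriminant = 220, 2 distinct real irrational roots


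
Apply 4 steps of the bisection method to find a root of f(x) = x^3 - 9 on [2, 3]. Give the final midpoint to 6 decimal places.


f(x) = x^3 - 9
f(2) = -1 < 0
f(3) = 18 > 0

Step 1: midpoint = (2.000000 + 3.000000)/2 = 2.500000
  f(2.500000) = 6.625000
  f(mid) > 0, so root is in [2.000000, 2.500000]

Step 2: midpoint = (2.000000 + 2.500000)/2 = 2.250000
  f(2.250000) = 2.390625
  f(mid) > 0, so root is in [2.000000, 2.250000]

Step 3: midpoint = (2.000000 + 2.250000)/2 = 2.125000
  f(2.125000) = 0.595703
  f(mid) > 0, so root is in [2.000000, 2.125000]

Step 4: midpoint = (2.000000 + 2.125000)/2 = 2.062500
  f(2.062500) = -0.226318
  f(mid) < 0, so root is in [2.062500, 2.125000]

midpoint = 2.062500


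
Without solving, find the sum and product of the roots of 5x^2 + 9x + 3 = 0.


By Vieta's formulas for ax^2 + bx + c = 0:
  Sum of roots = -b/a
  Product of roots = c/a

Here a = 5, b = 9, c = 3
Sum = -(9)/5 = -9/5
Product = 3/5 = 3/5

Sum = -9/5, Product = 3/5


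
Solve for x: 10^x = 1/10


Express both sides with the same base.
1/10 = 10^(-1)
Since the bases match: x = -1

x = -1


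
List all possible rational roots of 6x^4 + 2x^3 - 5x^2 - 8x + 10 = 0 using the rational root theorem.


Rational root theorem: possible roots are ±p/q where:
  p divides the constant term (10): p ∈ {1, 2, 5, 10}
  q divides the leading coefficient (6): q ∈ {1, 2, 3, 6}

All possible rational roots: -10, -5, -10/3, -5/2, -2, -5/3, -1, -5/6, -2/3, -1/2, -1/3, -1/6, 1/6, 1/3, 1/2, 2/3, 5/6, 1, 5/3, 2, 5/2, 10/3, 5, 10

-10, -5, -10/3, -5/2, -2, -5/3, -1, -5/6, -2/3, -1/2, -1/3, -1/6, 1/6, 1/3, 1/2, 2/3, 5/6, 1, 5/3, 2, 5/2, 10/3, 5, 10


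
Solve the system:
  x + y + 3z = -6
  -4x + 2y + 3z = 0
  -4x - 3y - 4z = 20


Using Cramer's rule. Expand each determinant along the first row.
D  = 1*[2*(-4) - 3*(-3)] - 1*[(-4)*(-4) - 3*(-4)] + 3*[(-4)*(-3) - 2*(-4)]
  = 1*(1) - 1*(28) + 3*(20) = 33
Dx = (-6)*[2*(-4) - 3*(-3)] - 1*[0*(-4) - 3*20] + 3*[0*(-3) - 2*20]
  = (-6)*(1) - 1*(-60) + 3*(-40) = -66
Dy = 1*[0*(-4) - 3*20] - (-6)*[(-4)*(-4) - 3*(-4)] + 3*[(-4)*20 - 0*(-4)]
  = 1*(-60) - (-6)*(28) + 3*(-80) = -132
Dz = 1*[2*20 - 0*(-3)] - 1*[(-4)*20 - 0*(-4)] + (-6)*[(-4)*(-3) - 2*(-4)]
  = 1*(40) - 1*(-80) + (-6)*(20) = 0
x = Dx/D = -66/33 = -2, y = Dy/D = -132/33 = -4, z = Dz/D = 0/33 = 0
Check eq1: (1)(-2) + (1)(-4) + (3)(0) = -6 = -6 ✓
Check eq2: (-4)(-2) + (2)(-4) + (3)(0) = 0 = 0 ✓
Check eq3: (-4)(-2) + (-3)(-4) + (-4)(0) = 20 = 20 ✓

x = -2, y = -4, z = 0


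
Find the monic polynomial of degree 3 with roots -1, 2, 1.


A monic polynomial with roots -1, 2, 1 is:
p(x) = (x + 1)(x - 2)(x - 1)
After multiplying by (x + 1): x + 1
After multiplying by (x - 2): x^2 - x - 2
After multiplying by (x - 1): x^3 - 2x^2 - x + 2

x^3 - 2x^2 - x + 2


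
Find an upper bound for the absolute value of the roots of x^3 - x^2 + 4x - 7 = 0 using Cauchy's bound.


Cauchy's bound: all roots r satisfy |r| <= 1 + max(|a_i/a_n|) for i = 0,...,n-1
where a_n is the leading coefficient.

Coefficients: [1, -1, 4, -7]
Leading coefficient a_n = 1
Ratios |a_i/a_n|: 1, 4, 7
Maximum ratio: 7
Cauchy's bound: |r| <= 1 + 7 = 8

Upper bound = 8


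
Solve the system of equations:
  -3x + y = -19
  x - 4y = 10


Using Cramer's rule:
Determinant D = (-3)(-4) - (1)(1) = 12 - 1 = 11
Dx = (-19)(-4) - (10)(1) = 76 - 10 = 66
Dy = (-3)(10) - (1)(-19) = -30 + 19 = -11
x = Dx/D = 66/11 = 6
y = Dy/D = -11/11 = -1

x = 6, y = -1


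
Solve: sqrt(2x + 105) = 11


Square both sides: 2x + 105 = 11^2 = 121
2x = 121 - 105 = 16
x = 8
Check: sqrt(2*8 + 105) = sqrt(121) = 11 ✓

x = 8
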